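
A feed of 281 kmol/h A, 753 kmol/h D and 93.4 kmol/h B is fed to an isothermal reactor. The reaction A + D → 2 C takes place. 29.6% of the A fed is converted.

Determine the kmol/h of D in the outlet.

A reacted = 0.296 × 281 = 83.18 kmol/h; ν_A = −1, so ξ = 83.18/1 = 83.18 kmol/h.
Outlet amounts (n = n₀ + ν ξ):
  A: 281 − 1(83.18) = 197.8
  D: 753 − 1(83.18) = 669.8
  C: 0 + 2(83.18) = 166.4
  B: 93.4 (inert)

670 kmol/h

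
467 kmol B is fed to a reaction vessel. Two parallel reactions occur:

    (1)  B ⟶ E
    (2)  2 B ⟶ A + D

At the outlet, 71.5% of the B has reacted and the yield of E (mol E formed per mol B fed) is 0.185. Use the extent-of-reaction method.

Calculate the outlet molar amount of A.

Yield of E: 1ξ₁ / 467 = 0.185 → ξ₁ = 86.39 kmol.
Conversion of B: 1ξ₁ + 2ξ₂ = 0.715 × 467 = 333.9 → ξ₂ = 123.8 kmol.
Outlet amounts (n = n₀ + Σ ν·ξ):
  B: 467 − 1(86.39) − 2(123.8) = 133.1
  E: 0 + 1(86.39) = 86.39
  A: 0 + 1(123.8) = 123.8
  D: 0 + 1(123.8) = 123.8

124 kmol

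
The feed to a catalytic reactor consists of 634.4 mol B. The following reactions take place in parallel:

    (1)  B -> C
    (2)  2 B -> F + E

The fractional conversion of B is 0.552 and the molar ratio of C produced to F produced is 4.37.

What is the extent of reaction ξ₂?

Conversion of B: B consumed = 0.552 × 634.4 = 350.2 mol = 1ξ₁ + 2ξ₂.
Selectivity: 1ξ₁ / (1ξ₂) = 4.37 → ξ₁ = 4.37 ξ₂.
Substitute: (1·4.37 + 2) ξ₂ = 350.2 → ξ₂ = 54.97 mol, ξ₁ = 240.2 mol.
Outlet amounts (n = n₀ + Σ ν·ξ):
  B: 634.4 − 1(240.2) − 2(54.97) = 284.2
  C: 0 + 1(240.2) = 240.2
  F: 0 + 1(54.97) = 54.97
  E: 0 + 1(54.97) = 54.97

ξ₂ = 55 mol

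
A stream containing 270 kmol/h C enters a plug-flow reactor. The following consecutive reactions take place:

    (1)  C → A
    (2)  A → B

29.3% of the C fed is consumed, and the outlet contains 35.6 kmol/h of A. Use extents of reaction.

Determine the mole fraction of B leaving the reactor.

Conversion of C: C consumed = 1ξ₁ = 0.293 × 270 → ξ₁ = 79.11 kmol/h.
A balance: n_A = 0 + 1ξ₁ − 1ξ₂ = 35.6 → ξ₂ = (1·79.11 − 35.6)/1 = 43.51 kmol/h.
Outlet amounts (n = n₀ + Σ ν·ξ):
  C: 270 − 1(79.11) = 190.9
  A: 0 + 1(79.11) − 1(43.51) = 35.6
  B: 0 + 1(43.51) = 43.51
Total out = 270 kmol/h; y_B = 43.51 / 270 = 0.1611.

0.161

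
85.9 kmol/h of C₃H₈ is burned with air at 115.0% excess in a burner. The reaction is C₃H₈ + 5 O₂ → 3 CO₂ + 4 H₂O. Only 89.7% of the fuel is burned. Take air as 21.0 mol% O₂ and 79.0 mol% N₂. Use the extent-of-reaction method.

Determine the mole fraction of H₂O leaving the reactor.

0.0676

Stoichiometric O₂ = 5 × 85.9 = 429.5 kmol/h; O₂ fed = 429.5 × 2.150 = 923.4 kmol/h.
N₂ fed = 923.4 × 79/21 = 3474 kmol/h.
Fuel reacted = 0.897 × 85.9 → ξ = 77.05 kmol/h.
Outlet (n = n₀ + ν ξ):
  C₃H₈: 85.9 − 1(77.05) = 8.848
  O₂: 923.4 − 5(77.05) = 538.2
  N₂: 3474 (inert)
  CO₂: 0 + 3(77.05) = 231.2
  H₂O: 0 + 4(77.05) = 308.2
Total out = 4560 kmol/h; y_H₂O = 308.2 / 4560 = 0.06759.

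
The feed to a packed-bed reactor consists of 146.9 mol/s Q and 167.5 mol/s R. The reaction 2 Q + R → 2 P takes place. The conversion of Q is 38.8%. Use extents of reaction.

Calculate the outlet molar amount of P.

Q reacted = 0.388 × 146.9 = 57 mol/s; ν_Q = −2, so ξ = 57/2 = 28.5 mol/s.
Outlet amounts (n = n₀ + ν ξ):
  Q: 146.9 − 2(28.5) = 89.9
  R: 167.5 − 1(28.5) = 139
  P: 0 + 2(28.5) = 57

57 mol/s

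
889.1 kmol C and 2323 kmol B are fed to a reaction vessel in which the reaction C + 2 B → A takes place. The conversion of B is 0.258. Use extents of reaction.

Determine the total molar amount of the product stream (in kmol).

B reacted = 0.258 × 2323 = 599.3 kmol; ν_B = −2, so ξ = 599.3/2 = 299.7 kmol.
Outlet amounts (n = n₀ + ν ξ):
  C: 889.1 − 1(299.7) = 589.4
  B: 2323 − 2(299.7) = 1724
  A: 0 + 1(299.7) = 299.7
Total out = 589.4 + 1724 + 299.7 = 2613 kmol.

2610 kmol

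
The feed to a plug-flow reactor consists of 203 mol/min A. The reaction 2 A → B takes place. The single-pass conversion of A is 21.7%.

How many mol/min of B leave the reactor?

A reacted = 0.217 × 203 = 44.05 mol/min; ν_A = −2, so ξ = 44.05/2 = 22.03 mol/min.
Outlet amounts (n = n₀ + ν ξ):
  A: 203 − 2(22.03) = 158.9
  B: 0 + 1(22.03) = 22.03

22 mol/min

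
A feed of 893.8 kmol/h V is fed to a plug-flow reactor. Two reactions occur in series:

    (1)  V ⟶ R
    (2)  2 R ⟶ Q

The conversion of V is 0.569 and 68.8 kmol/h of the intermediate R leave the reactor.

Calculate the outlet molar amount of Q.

220 kmol/h

Conversion of V: V consumed = 1ξ₁ = 0.569 × 893.8 → ξ₁ = 508.6 kmol/h.
R balance: n_R = 0 + 1ξ₁ − 2ξ₂ = 68.8 → ξ₂ = (1·508.6 − 68.8)/2 = 219.9 kmol/h.
Outlet amounts (n = n₀ + Σ ν·ξ):
  V: 893.8 − 1(508.6) = 385.2
  R: 0 + 1(508.6) − 2(219.9) = 68.8
  Q: 0 + 1(219.9) = 219.9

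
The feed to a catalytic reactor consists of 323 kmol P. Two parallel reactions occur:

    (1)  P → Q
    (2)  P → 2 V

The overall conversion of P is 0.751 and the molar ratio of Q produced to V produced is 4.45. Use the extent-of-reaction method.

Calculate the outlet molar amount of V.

Conversion of P: P consumed = 0.751 × 323 = 242.6 kmol = 1ξ₁ + 1ξ₂.
Selectivity: 1ξ₁ / (2ξ₂) = 4.45 → ξ₁ = 8.9 ξ₂.
Substitute: (1·8.9 + 1) ξ₂ = 242.6 → ξ₂ = 24.5 kmol, ξ₁ = 218.1 kmol.
Outlet amounts (n = n₀ + Σ ν·ξ):
  P: 323 − 1(218.1) − 1(24.5) = 80.43
  Q: 0 + 1(218.1) = 218.1
  V: 0 + 2(24.5) = 49

49 kmol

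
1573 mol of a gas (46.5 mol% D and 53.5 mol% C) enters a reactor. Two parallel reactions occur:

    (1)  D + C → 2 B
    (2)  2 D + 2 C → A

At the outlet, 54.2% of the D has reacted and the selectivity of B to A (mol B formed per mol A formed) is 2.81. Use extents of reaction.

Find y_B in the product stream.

Conversion of D: D consumed = 0.542 × 731.4 = 396.4 mol = 1ξ₁ + 2ξ₂.
Selectivity: 2ξ₁ / (1ξ₂) = 2.81 → ξ₁ = 1.405 ξ₂.
Substitute: (1·1.405 + 2) ξ₂ = 396.4 → ξ₂ = 116.4 mol, ξ₁ = 163.6 mol.
Outlet amounts (n = n₀ + Σ ν·ξ):
  D: 731.4 − 1(163.6) − 2(116.4) = 335
  C: 841.6 − 1(163.6) − 2(116.4) = 445.1
  B: 0 + 2(163.6) = 327.2
  A: 0 + 1(116.4) = 116.4
Total out = 1224 mol; y_B = 327.2 / 1224 = 0.2674.

0.267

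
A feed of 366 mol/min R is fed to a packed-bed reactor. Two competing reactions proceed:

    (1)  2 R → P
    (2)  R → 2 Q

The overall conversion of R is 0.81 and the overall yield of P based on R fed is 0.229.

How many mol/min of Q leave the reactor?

258 mol/min

Yield of P: 1ξ₁ / 366 = 0.229 → ξ₁ = 83.81 mol/min.
Conversion of R: 2ξ₁ + 1ξ₂ = 0.81 × 366 = 296.5 → ξ₂ = 128.8 mol/min.
Outlet amounts (n = n₀ + Σ ν·ξ):
  R: 366 − 2(83.81) − 1(128.8) = 69.54
  P: 0 + 1(83.81) = 83.81
  Q: 0 + 2(128.8) = 257.7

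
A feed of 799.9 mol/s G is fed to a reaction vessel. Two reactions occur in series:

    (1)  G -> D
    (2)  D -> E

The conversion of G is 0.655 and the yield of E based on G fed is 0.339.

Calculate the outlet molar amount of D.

Conversion of G: G consumed = 1ξ₁ = 0.655 × 799.9 → ξ₁ = 523.9 mol/s.
Yield of E: 1ξ₂ / 799.9 = 0.339 → ξ₂ = 271.2 mol/s.
Outlet amounts (n = n₀ + Σ ν·ξ):
  G: 799.9 − 1(523.9) = 276
  D: 0 + 1(523.9) − 1(271.2) = 252.8
  E: 0 + 1(271.2) = 271.2

253 mol/s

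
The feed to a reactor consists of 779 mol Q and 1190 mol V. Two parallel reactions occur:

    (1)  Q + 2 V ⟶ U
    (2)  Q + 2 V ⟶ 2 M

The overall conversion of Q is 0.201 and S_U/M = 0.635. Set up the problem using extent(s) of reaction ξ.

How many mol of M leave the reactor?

Conversion of Q: Q consumed = 0.201 × 779 = 156.6 mol = 1ξ₁ + 1ξ₂.
Selectivity: 1ξ₁ / (2ξ₂) = 0.635 → ξ₁ = 1.27 ξ₂.
Substitute: (1·1.27 + 1) ξ₂ = 156.6 → ξ₂ = 68.98 mol, ξ₁ = 87.6 mol.
Outlet amounts (n = n₀ + Σ ν·ξ):
  Q: 779 − 1(87.6) − 1(68.98) = 622.4
  V: 1190 − 2(87.6) − 2(68.98) = 876.8
  U: 0 + 1(87.6) = 87.6
  M: 0 + 2(68.98) = 138

138 mol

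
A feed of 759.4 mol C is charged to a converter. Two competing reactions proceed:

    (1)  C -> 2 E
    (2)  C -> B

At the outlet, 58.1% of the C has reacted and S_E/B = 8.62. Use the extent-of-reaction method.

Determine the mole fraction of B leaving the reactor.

0.0744

Conversion of C: C consumed = 0.581 × 759.4 = 441.2 mol = 1ξ₁ + 1ξ₂.
Selectivity: 2ξ₁ / (1ξ₂) = 8.62 → ξ₁ = 4.31 ξ₂.
Substitute: (1·4.31 + 1) ξ₂ = 441.2 → ξ₂ = 83.09 mol, ξ₁ = 358.1 mol.
Outlet amounts (n = n₀ + Σ ν·ξ):
  C: 759.4 − 1(358.1) − 1(83.09) = 318.2
  E: 0 + 2(358.1) = 716.2
  B: 0 + 1(83.09) = 83.09
Total out = 1118 mol; y_B = 83.09 / 1118 = 0.07435.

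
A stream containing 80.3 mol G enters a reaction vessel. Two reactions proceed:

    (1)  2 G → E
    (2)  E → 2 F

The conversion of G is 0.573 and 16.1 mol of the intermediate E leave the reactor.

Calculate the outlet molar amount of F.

13.8 mol

Conversion of G: G consumed = 2ξ₁ = 0.573 × 80.3 → ξ₁ = 23.01 mol.
E balance: n_E = 0 + 1ξ₁ − 1ξ₂ = 16.1 → ξ₂ = (1·23.01 − 16.1)/1 = 6.906 mol.
Outlet amounts (n = n₀ + Σ ν·ξ):
  G: 80.3 − 2(23.01) = 34.29
  E: 0 + 1(23.01) − 1(6.906) = 16.1
  F: 0 + 2(6.906) = 13.81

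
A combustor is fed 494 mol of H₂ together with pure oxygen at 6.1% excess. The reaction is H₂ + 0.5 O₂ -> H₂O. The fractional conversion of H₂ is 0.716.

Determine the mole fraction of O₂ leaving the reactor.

Stoichiometric O₂ = 0.5 × 494 = 247 mol; O₂ fed = 247 × 1.061 = 262.1 mol.
Fuel reacted = 0.716 × 494 → ξ = 353.7 mol.
Outlet (n = n₀ + ν ξ):
  H₂: 494 − 1(353.7) = 140.3
  O₂: 262.1 − 0.5(353.7) = 85.22
  H₂O: 0 + 1(353.7) = 353.7
Total out = 579.2 mol; y_O₂ = 85.22 / 579.2 = 0.1471.

0.147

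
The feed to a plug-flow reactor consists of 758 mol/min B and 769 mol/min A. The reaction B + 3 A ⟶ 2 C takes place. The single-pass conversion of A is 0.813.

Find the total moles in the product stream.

A reacted = 0.813 × 769 = 625.2 mol/min; ν_A = −3, so ξ = 625.2/3 = 208.4 mol/min.
Outlet amounts (n = n₀ + ν ξ):
  B: 758 − 1(208.4) = 549.6
  A: 769 − 3(208.4) = 143.8
  C: 0 + 2(208.4) = 416.8
Total out = 549.6 + 143.8 + 416.8 = 1110 mol/min.

1110 mol/min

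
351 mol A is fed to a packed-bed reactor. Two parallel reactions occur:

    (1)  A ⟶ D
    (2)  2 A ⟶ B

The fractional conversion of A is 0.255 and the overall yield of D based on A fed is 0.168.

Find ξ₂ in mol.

ξ₂ = 15.3 mol

Yield of D: 1ξ₁ / 351 = 0.168 → ξ₁ = 58.97 mol.
Conversion of A: 1ξ₁ + 2ξ₂ = 0.255 × 351 = 89.5 → ξ₂ = 15.27 mol.
Outlet amounts (n = n₀ + Σ ν·ξ):
  A: 351 − 1(58.97) − 2(15.27) = 261.5
  D: 0 + 1(58.97) = 58.97
  B: 0 + 1(15.27) = 15.27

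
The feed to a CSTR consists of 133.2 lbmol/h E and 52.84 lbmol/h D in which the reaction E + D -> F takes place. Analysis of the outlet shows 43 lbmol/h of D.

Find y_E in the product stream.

For D: n = n₀ − 1ξ → 43 = 52.84 − 1ξ, giving ξ = 9.84 lbmol/h.
Outlet amounts (n = n₀ + ν ξ):
  E: 133.2 − 1(9.84) = 123.4
  D: 52.84 − 1(9.84) = 43
  F: 0 + 1(9.84) = 9.84
Total out = 176.2 lbmol/h; y_E = 123.4 / 176.2 = 0.7001.

0.7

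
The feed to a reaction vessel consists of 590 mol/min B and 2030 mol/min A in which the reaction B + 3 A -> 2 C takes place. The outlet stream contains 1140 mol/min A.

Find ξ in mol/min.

For A: n = n₀ − 3ξ → 1140 = 2030 − 3ξ, giving ξ = 296.7 mol/min.
Outlet amounts (n = n₀ + ν ξ):
  B: 590 − 1(296.7) = 293.3
  A: 2030 − 3(296.7) = 1140
  C: 0 + 2(296.7) = 593.3

ξ = 297 mol/min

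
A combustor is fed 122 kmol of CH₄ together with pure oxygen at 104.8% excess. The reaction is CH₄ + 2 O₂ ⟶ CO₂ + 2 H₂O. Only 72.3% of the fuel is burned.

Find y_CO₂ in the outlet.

Stoichiometric O₂ = 2 × 122 = 244 kmol; O₂ fed = 244 × 2.048 = 499.7 kmol.
Fuel reacted = 0.723 × 122 → ξ = 88.21 kmol.
Outlet (n = n₀ + ν ξ):
  CH₄: 122 − 1(88.21) = 33.79
  O₂: 499.7 − 2(88.21) = 323.3
  CO₂: 0 + 1(88.21) = 88.21
  H₂O: 0 + 2(88.21) = 176.4
Total out = 621.7 kmol; y_CO₂ = 88.21 / 621.7 = 0.1419.

0.142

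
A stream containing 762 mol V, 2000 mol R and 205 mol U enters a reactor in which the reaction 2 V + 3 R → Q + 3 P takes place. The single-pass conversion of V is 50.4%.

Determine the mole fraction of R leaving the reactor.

V reacted = 0.504 × 762 = 384 mol; ν_V = −2, so ξ = 384/2 = 192 mol.
Outlet amounts (n = n₀ + ν ξ):
  V: 762 − 2(192) = 378
  R: 2000 − 3(192) = 1424
  Q: 0 + 1(192) = 192
  P: 0 + 3(192) = 576.1
  U: 205 (inert)
Total out = 2775 mol; y_R = 1424 / 2775 = 0.5131.

0.513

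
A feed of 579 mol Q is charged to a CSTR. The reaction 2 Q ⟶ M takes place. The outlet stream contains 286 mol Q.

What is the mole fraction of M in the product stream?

For Q: n = n₀ − 2ξ → 286 = 579 − 2ξ, giving ξ = 146.5 mol.
Outlet amounts (n = n₀ + ν ξ):
  Q: 579 − 2(146.5) = 286
  M: 0 + 1(146.5) = 146.5
Total out = 432.5 mol; y_M = 146.5 / 432.5 = 0.3387.

0.339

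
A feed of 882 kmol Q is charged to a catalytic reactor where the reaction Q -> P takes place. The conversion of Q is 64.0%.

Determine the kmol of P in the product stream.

564 kmol

Q reacted = 0.64 × 882 = 564.5 kmol; ν_Q = −1, so ξ = 564.5/1 = 564.5 kmol.
Outlet amounts (n = n₀ + ν ξ):
  Q: 882 − 1(564.5) = 317.5
  P: 0 + 1(564.5) = 564.5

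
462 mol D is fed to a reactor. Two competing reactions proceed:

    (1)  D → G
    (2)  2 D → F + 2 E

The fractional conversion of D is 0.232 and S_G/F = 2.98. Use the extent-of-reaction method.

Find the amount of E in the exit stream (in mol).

43 mol

Conversion of D: D consumed = 0.232 × 462 = 107.2 mol = 1ξ₁ + 2ξ₂.
Selectivity: 1ξ₁ / (1ξ₂) = 2.98 → ξ₁ = 2.98 ξ₂.
Substitute: (1·2.98 + 2) ξ₂ = 107.2 → ξ₂ = 21.52 mol, ξ₁ = 64.14 mol.
Outlet amounts (n = n₀ + Σ ν·ξ):
  D: 462 − 1(64.14) − 2(21.52) = 354.8
  G: 0 + 1(64.14) = 64.14
  F: 0 + 1(21.52) = 21.52
  E: 0 + 2(21.52) = 43.05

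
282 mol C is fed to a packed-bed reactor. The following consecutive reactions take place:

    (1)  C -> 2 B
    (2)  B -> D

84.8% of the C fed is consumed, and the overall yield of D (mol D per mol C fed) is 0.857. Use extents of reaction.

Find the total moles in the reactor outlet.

Conversion of C: C consumed = 1ξ₁ = 0.848 × 282 → ξ₁ = 239.1 mol.
Yield of D: 1ξ₂ / 282 = 0.857 → ξ₂ = 241.7 mol.
Outlet amounts (n = n₀ + Σ ν·ξ):
  C: 282 − 1(239.1) = 42.86
  B: 0 + 2(239.1) − 1(241.7) = 236.6
  D: 0 + 1(241.7) = 241.7
Total out = 42.86 + 236.6 + 241.7 = 521.1 mol.

521 mol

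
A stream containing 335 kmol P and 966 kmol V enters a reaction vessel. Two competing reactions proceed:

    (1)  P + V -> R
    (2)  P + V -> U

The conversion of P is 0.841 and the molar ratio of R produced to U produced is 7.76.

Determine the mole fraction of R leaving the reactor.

Conversion of P: P consumed = 0.841 × 335 = 281.7 kmol = 1ξ₁ + 1ξ₂.
Selectivity: 1ξ₁ / (1ξ₂) = 7.76 → ξ₁ = 7.76 ξ₂.
Substitute: (1·7.76 + 1) ξ₂ = 281.7 → ξ₂ = 32.16 kmol, ξ₁ = 249.6 kmol.
Outlet amounts (n = n₀ + Σ ν·ξ):
  P: 335 − 1(249.6) − 1(32.16) = 53.26
  V: 966 − 1(249.6) − 1(32.16) = 684.3
  R: 0 + 1(249.6) = 249.6
  U: 0 + 1(32.16) = 32.16
Total out = 1019 kmol; y_R = 249.6 / 1019 = 0.2449.

0.245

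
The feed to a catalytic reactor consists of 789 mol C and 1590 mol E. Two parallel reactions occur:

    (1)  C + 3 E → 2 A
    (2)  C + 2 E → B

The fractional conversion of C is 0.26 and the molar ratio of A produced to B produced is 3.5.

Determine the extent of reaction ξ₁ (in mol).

Conversion of C: C consumed = 0.26 × 789 = 205.1 mol = 1ξ₁ + 1ξ₂.
Selectivity: 2ξ₁ / (1ξ₂) = 3.5 → ξ₁ = 1.75 ξ₂.
Substitute: (1·1.75 + 1) ξ₂ = 205.1 → ξ₂ = 74.6 mol, ξ₁ = 130.5 mol.
Outlet amounts (n = n₀ + Σ ν·ξ):
  C: 789 − 1(130.5) − 1(74.6) = 583.9
  E: 1590 − 3(130.5) − 2(74.6) = 1049
  A: 0 + 2(130.5) = 261.1
  B: 0 + 1(74.6) = 74.6

ξ₁ = 131 mol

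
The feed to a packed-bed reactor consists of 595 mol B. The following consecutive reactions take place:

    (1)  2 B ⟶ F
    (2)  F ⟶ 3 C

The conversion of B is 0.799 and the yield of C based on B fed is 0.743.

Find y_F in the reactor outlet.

Conversion of B: B consumed = 2ξ₁ = 0.799 × 595 → ξ₁ = 237.7 mol.
Yield of C: 3ξ₂ / 595 = 0.743 → ξ₂ = 147.4 mol.
Outlet amounts (n = n₀ + Σ ν·ξ):
  B: 595 − 2(237.7) = 119.6
  F: 0 + 1(237.7) − 1(147.4) = 90.34
  C: 0 + 3(147.4) = 442.1
Total out = 652 mol; y_F = 90.34 / 652 = 0.1386.

0.139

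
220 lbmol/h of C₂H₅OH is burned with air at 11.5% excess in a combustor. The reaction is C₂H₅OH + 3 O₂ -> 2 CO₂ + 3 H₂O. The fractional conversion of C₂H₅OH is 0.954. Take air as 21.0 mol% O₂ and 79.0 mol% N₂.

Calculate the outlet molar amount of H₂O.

Stoichiometric O₂ = 3 × 220 = 660 lbmol/h; O₂ fed = 660 × 1.115 = 735.9 lbmol/h.
N₂ fed = 735.9 × 79/21 = 2768 lbmol/h.
Fuel reacted = 0.954 × 220 → ξ = 209.9 lbmol/h.
Outlet (n = n₀ + ν ξ):
  C₂H₅OH: 220 − 1(209.9) = 10.12
  O₂: 735.9 − 3(209.9) = 106.3
  N₂: 2768 (inert)
  CO₂: 0 + 2(209.9) = 419.8
  H₂O: 0 + 3(209.9) = 629.6

630 lbmol/h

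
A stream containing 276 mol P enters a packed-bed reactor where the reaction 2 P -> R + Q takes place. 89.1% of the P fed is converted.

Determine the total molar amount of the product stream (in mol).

P reacted = 0.891 × 276 = 245.9 mol; ν_P = −2, so ξ = 245.9/2 = 123 mol.
Outlet amounts (n = n₀ + ν ξ):
  P: 276 − 2(123) = 30.08
  R: 0 + 1(123) = 123
  Q: 0 + 1(123) = 123
Total out = 30.08 + 123 + 123 = 276 mol.

276 mol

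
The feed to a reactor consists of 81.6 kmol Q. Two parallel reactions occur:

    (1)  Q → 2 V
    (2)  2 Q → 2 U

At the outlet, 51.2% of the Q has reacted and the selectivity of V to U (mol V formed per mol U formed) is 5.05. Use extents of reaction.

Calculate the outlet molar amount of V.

Conversion of Q: Q consumed = 0.512 × 81.6 = 41.78 kmol = 1ξ₁ + 2ξ₂.
Selectivity: 2ξ₁ / (2ξ₂) = 5.05 → ξ₁ = 5.05 ξ₂.
Substitute: (1·5.05 + 2) ξ₂ = 41.78 → ξ₂ = 5.926 kmol, ξ₁ = 29.93 kmol.
Outlet amounts (n = n₀ + Σ ν·ξ):
  Q: 81.6 − 1(29.93) − 2(5.926) = 39.82
  V: 0 + 2(29.93) = 59.85
  U: 0 + 2(5.926) = 11.85

59.9 kmol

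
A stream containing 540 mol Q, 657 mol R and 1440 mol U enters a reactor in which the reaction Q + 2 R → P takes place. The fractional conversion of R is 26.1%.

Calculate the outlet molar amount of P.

85.7 mol

R reacted = 0.261 × 657 = 171.5 mol; ν_R = −2, so ξ = 171.5/2 = 85.74 mol.
Outlet amounts (n = n₀ + ν ξ):
  Q: 540 − 1(85.74) = 454.3
  R: 657 − 2(85.74) = 485.5
  P: 0 + 1(85.74) = 85.74
  U: 1440 (inert)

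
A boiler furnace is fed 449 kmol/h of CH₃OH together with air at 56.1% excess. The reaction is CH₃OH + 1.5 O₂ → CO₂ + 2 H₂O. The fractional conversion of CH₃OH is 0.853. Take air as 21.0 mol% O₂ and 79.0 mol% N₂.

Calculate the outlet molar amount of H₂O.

Stoichiometric O₂ = 1.5 × 449 = 673.5 kmol/h; O₂ fed = 673.5 × 1.561 = 1051 kmol/h.
N₂ fed = 1051 × 79/21 = 3955 kmol/h.
Fuel reacted = 0.853 × 449 → ξ = 383 kmol/h.
Outlet (n = n₀ + ν ξ):
  CH₃OH: 449 − 1(383) = 66
  O₂: 1051 − 1.5(383) = 476.8
  N₂: 3955 (inert)
  CO₂: 0 + 1(383) = 383
  H₂O: 0 + 2(383) = 766

766 kmol/h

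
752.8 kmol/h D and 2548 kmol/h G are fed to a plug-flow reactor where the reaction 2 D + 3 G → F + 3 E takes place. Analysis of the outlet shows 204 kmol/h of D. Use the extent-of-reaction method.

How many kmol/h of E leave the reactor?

For D: n = n₀ − 2ξ → 204 = 752.8 − 2ξ, giving ξ = 274.4 kmol/h.
Outlet amounts (n = n₀ + ν ξ):
  D: 752.8 − 2(274.4) = 204
  G: 2548 − 3(274.4) = 1725
  F: 0 + 1(274.4) = 274.4
  E: 0 + 3(274.4) = 823.2

823 kmol/h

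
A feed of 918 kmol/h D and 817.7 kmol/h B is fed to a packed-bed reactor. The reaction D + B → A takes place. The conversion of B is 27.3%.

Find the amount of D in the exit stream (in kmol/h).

695 kmol/h

B reacted = 0.273 × 817.7 = 223.2 kmol/h; ν_B = −1, so ξ = 223.2/1 = 223.2 kmol/h.
Outlet amounts (n = n₀ + ν ξ):
  D: 918 − 1(223.2) = 694.8
  B: 817.7 − 1(223.2) = 594.5
  A: 0 + 1(223.2) = 223.2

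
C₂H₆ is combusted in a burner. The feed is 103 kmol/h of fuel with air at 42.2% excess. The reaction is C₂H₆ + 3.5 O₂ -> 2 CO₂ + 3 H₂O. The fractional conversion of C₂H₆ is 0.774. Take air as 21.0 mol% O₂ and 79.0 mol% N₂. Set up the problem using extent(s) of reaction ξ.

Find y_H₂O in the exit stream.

Stoichiometric O₂ = 3.5 × 103 = 360.5 kmol/h; O₂ fed = 360.5 × 1.422 = 512.6 kmol/h.
N₂ fed = 512.6 × 79/21 = 1928 kmol/h.
Fuel reacted = 0.774 × 103 → ξ = 79.72 kmol/h.
Outlet (n = n₀ + ν ξ):
  C₂H₆: 103 − 1(79.72) = 23.28
  O₂: 512.6 − 3.5(79.72) = 233.6
  N₂: 1928 (inert)
  CO₂: 0 + 2(79.72) = 159.4
  H₂O: 0 + 3(79.72) = 239.2
Total out = 2584 kmol/h; y_H₂O = 239.2 / 2584 = 0.09256.

0.0926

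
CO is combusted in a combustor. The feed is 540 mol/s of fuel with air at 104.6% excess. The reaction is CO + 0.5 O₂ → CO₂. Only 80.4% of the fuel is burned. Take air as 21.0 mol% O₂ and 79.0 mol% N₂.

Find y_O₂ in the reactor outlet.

Stoichiometric O₂ = 0.5 × 540 = 270 mol/s; O₂ fed = 270 × 2.046 = 552.4 mol/s.
N₂ fed = 552.4 × 79/21 = 2078 mol/s.
Fuel reacted = 0.804 × 540 → ξ = 434.2 mol/s.
Outlet (n = n₀ + ν ξ):
  CO: 540 − 1(434.2) = 105.8
  O₂: 552.4 − 0.5(434.2) = 335.3
  N₂: 2078 (inert)
  CO₂: 0 + 1(434.2) = 434.2
Total out = 2953 mol/s; y_O₂ = 335.3 / 2953 = 0.1135.

0.114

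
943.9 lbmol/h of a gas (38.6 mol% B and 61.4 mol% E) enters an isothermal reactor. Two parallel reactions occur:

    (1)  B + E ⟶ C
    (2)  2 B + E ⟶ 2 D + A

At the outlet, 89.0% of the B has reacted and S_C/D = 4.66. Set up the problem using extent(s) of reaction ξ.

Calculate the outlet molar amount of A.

28.6 lbmol/h

Conversion of B: B consumed = 0.89 × 364.3 = 324.3 lbmol/h = 1ξ₁ + 2ξ₂.
Selectivity: 1ξ₁ / (2ξ₂) = 4.66 → ξ₁ = 9.32 ξ₂.
Substitute: (1·9.32 + 2) ξ₂ = 324.3 → ξ₂ = 28.65 lbmol/h, ξ₁ = 267 lbmol/h.
Outlet amounts (n = n₀ + Σ ν·ξ):
  B: 364.3 − 1(267) − 2(28.65) = 40.08
  E: 579.6 − 1(267) − 1(28.65) = 283.9
  C: 0 + 1(267) = 267
  D: 0 + 2(28.65) = 57.29
  A: 0 + 1(28.65) = 28.65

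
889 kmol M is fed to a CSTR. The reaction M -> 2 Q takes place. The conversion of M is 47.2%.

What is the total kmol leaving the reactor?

M reacted = 0.472 × 889 = 419.6 kmol; ν_M = −1, so ξ = 419.6/1 = 419.6 kmol.
Outlet amounts (n = n₀ + ν ξ):
  M: 889 − 1(419.6) = 469.4
  Q: 0 + 2(419.6) = 839.2
Total out = 469.4 + 839.2 = 1309 kmol.

1310 kmol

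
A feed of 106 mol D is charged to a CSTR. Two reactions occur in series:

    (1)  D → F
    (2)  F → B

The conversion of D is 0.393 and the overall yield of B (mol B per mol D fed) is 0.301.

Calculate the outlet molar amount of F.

Conversion of D: D consumed = 1ξ₁ = 0.393 × 106 → ξ₁ = 41.66 mol.
Yield of B: 1ξ₂ / 106 = 0.301 → ξ₂ = 31.91 mol.
Outlet amounts (n = n₀ + Σ ν·ξ):
  D: 106 − 1(41.66) = 64.34
  F: 0 + 1(41.66) − 1(31.91) = 9.752
  B: 0 + 1(31.91) = 31.91

9.75 mol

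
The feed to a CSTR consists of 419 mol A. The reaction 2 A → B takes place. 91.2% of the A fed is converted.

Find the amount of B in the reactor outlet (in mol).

191 mol

A reacted = 0.912 × 419 = 382.1 mol; ν_A = −2, so ξ = 382.1/2 = 191.1 mol.
Outlet amounts (n = n₀ + ν ξ):
  A: 419 − 2(191.1) = 36.87
  B: 0 + 1(191.1) = 191.1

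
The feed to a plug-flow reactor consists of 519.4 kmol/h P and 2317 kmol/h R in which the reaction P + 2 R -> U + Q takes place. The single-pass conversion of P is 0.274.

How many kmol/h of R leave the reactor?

2030 kmol/h

P reacted = 0.274 × 519.4 = 142.3 kmol/h; ν_P = −1, so ξ = 142.3/1 = 142.3 kmol/h.
Outlet amounts (n = n₀ + ν ξ):
  P: 519.4 − 1(142.3) = 377.1
  R: 2317 − 2(142.3) = 2032
  U: 0 + 1(142.3) = 142.3
  Q: 0 + 1(142.3) = 142.3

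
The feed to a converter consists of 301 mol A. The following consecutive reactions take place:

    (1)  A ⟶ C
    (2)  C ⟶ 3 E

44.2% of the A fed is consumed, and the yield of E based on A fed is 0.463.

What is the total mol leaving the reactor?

394 mol

Conversion of A: A consumed = 1ξ₁ = 0.442 × 301 → ξ₁ = 133 mol.
Yield of E: 3ξ₂ / 301 = 0.463 → ξ₂ = 46.45 mol.
Outlet amounts (n = n₀ + Σ ν·ξ):
  A: 301 − 1(133) = 168
  C: 0 + 1(133) − 1(46.45) = 86.59
  E: 0 + 3(46.45) = 139.4
Total out = 168 + 86.59 + 139.4 = 393.9 mol.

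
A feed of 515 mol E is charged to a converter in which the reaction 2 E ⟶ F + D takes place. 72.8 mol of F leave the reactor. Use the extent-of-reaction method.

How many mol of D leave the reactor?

For F: n = n₀ + 1ξ → 72.8 = 0 + 1ξ, giving ξ = 72.8 mol.
Outlet amounts (n = n₀ + ν ξ):
  E: 515 − 2(72.8) = 369.4
  F: 0 + 1(72.8) = 72.8
  D: 0 + 1(72.8) = 72.8

72.8 mol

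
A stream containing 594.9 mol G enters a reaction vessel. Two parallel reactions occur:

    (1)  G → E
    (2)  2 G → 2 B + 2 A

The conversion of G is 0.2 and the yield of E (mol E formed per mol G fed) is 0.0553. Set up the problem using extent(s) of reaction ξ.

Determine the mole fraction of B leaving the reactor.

0.126

Yield of E: 1ξ₁ / 594.9 = 0.0553 → ξ₁ = 32.9 mol.
Conversion of G: 1ξ₁ + 2ξ₂ = 0.2 × 594.9 = 119 → ξ₂ = 43.04 mol.
Outlet amounts (n = n₀ + Σ ν·ξ):
  G: 594.9 − 1(32.9) − 2(43.04) = 475.9
  E: 0 + 1(32.9) = 32.9
  B: 0 + 2(43.04) = 86.08
  A: 0 + 2(43.04) = 86.08
Total out = 681 mol; y_B = 86.08 / 681 = 0.1264.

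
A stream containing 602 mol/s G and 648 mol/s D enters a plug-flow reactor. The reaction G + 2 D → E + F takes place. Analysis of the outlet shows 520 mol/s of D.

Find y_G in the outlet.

0.454

For D: n = n₀ − 2ξ → 520 = 648 − 2ξ, giving ξ = 64 mol/s.
Outlet amounts (n = n₀ + ν ξ):
  G: 602 − 1(64) = 538
  D: 648 − 2(64) = 520
  E: 0 + 1(64) = 64
  F: 0 + 1(64) = 64
Total out = 1186 mol/s; y_G = 538 / 1186 = 0.4536.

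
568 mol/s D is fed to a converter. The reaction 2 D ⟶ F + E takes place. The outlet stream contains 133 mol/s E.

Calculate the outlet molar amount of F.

133 mol/s

For E: n = n₀ + 1ξ → 133 = 0 + 1ξ, giving ξ = 133 mol/s.
Outlet amounts (n = n₀ + ν ξ):
  D: 568 − 2(133) = 302
  F: 0 + 1(133) = 133
  E: 0 + 1(133) = 133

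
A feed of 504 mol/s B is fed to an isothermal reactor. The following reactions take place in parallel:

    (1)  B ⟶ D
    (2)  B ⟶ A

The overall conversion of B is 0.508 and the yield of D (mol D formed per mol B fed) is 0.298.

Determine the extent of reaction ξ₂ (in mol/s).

Yield of D: 1ξ₁ / 504 = 0.298 → ξ₁ = 150.2 mol/s.
Conversion of B: 1ξ₁ + 1ξ₂ = 0.508 × 504 = 256 → ξ₂ = 105.8 mol/s.
Outlet amounts (n = n₀ + Σ ν·ξ):
  B: 504 − 1(150.2) − 1(105.8) = 248
  D: 0 + 1(150.2) = 150.2
  A: 0 + 1(105.8) = 105.8

ξ₂ = 106 mol/s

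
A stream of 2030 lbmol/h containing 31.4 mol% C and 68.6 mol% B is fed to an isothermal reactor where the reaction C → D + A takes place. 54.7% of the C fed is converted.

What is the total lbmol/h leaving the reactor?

2380 lbmol/h

C reacted = 0.547 × 637.4 = 348.7 lbmol/h; ν_C = −1, so ξ = 348.7/1 = 348.7 lbmol/h.
Outlet amounts (n = n₀ + ν ξ):
  C: 637.4 − 1(348.7) = 288.8
  D: 0 + 1(348.7) = 348.7
  A: 0 + 1(348.7) = 348.7
  B: 1393 (inert)
Total out = 288.8 + 348.7 + 348.7 + 1393 = 2379 lbmol/h.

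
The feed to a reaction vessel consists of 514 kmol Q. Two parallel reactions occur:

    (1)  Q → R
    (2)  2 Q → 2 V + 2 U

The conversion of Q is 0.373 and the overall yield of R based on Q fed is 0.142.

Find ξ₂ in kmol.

Yield of R: 1ξ₁ / 514 = 0.142 → ξ₁ = 72.99 kmol.
Conversion of Q: 1ξ₁ + 2ξ₂ = 0.373 × 514 = 191.7 → ξ₂ = 59.37 kmol.
Outlet amounts (n = n₀ + Σ ν·ξ):
  Q: 514 − 1(72.99) − 2(59.37) = 322.3
  R: 0 + 1(72.99) = 72.99
  V: 0 + 2(59.37) = 118.7
  U: 0 + 2(59.37) = 118.7

ξ₂ = 59.4 kmol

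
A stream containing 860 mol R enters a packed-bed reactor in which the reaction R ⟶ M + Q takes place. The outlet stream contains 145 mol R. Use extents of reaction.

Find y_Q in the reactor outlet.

0.454

For R: n = n₀ − 1ξ → 145 = 860 − 1ξ, giving ξ = 715 mol.
Outlet amounts (n = n₀ + ν ξ):
  R: 860 − 1(715) = 145
  M: 0 + 1(715) = 715
  Q: 0 + 1(715) = 715
Total out = 1575 mol; y_Q = 715 / 1575 = 0.454.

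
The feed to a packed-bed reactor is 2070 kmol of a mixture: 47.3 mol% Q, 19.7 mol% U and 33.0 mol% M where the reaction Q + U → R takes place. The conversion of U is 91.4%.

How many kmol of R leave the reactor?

373 kmol

U reacted = 0.914 × 407.8 = 372.7 kmol; ν_U = −1, so ξ = 372.7/1 = 372.7 kmol.
Outlet amounts (n = n₀ + ν ξ):
  Q: 979.1 − 1(372.7) = 606.4
  U: 407.8 − 1(372.7) = 35.07
  R: 0 + 1(372.7) = 372.7
  M: 683.1 (inert)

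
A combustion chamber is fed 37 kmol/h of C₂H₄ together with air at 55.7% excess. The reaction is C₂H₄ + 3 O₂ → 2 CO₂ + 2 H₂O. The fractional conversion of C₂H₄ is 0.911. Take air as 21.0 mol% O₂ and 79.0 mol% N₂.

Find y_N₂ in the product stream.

Stoichiometric O₂ = 3 × 37 = 111 kmol/h; O₂ fed = 111 × 1.557 = 172.8 kmol/h.
N₂ fed = 172.8 × 79/21 = 650.2 kmol/h.
Fuel reacted = 0.911 × 37 → ξ = 33.71 kmol/h.
Outlet (n = n₀ + ν ξ):
  C₂H₄: 37 − 1(33.71) = 3.293
  O₂: 172.8 − 3(33.71) = 71.71
  N₂: 650.2 (inert)
  CO₂: 0 + 2(33.71) = 67.41
  H₂O: 0 + 2(33.71) = 67.41
Total out = 860 kmol/h; y_N₂ = 650.2 / 860 = 0.756.

0.756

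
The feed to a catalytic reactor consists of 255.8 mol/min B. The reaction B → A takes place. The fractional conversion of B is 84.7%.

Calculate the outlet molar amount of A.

217 mol/min

B reacted = 0.847 × 255.8 = 216.7 mol/min; ν_B = −1, so ξ = 216.7/1 = 216.7 mol/min.
Outlet amounts (n = n₀ + ν ξ):
  B: 255.8 − 1(216.7) = 39.14
  A: 0 + 1(216.7) = 216.7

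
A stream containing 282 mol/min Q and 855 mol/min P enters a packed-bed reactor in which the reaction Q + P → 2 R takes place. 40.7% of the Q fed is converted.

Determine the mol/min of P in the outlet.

740 mol/min

Q reacted = 0.407 × 282 = 114.8 mol/min; ν_Q = −1, so ξ = 114.8/1 = 114.8 mol/min.
Outlet amounts (n = n₀ + ν ξ):
  Q: 282 − 1(114.8) = 167.2
  P: 855 − 1(114.8) = 740.2
  R: 0 + 2(114.8) = 229.5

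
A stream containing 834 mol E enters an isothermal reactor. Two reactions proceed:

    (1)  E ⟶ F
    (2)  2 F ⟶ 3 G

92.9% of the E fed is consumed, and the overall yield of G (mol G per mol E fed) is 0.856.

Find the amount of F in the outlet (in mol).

299 mol

Conversion of E: E consumed = 1ξ₁ = 0.929 × 834 → ξ₁ = 774.8 mol.
Yield of G: 3ξ₂ / 834 = 0.856 → ξ₂ = 238 mol.
Outlet amounts (n = n₀ + Σ ν·ξ):
  E: 834 − 1(774.8) = 59.21
  F: 0 + 1(774.8) − 2(238) = 298.9
  G: 0 + 3(238) = 713.9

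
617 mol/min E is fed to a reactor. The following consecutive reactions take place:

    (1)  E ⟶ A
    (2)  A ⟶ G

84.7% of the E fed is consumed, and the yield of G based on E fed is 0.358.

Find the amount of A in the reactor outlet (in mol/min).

302 mol/min

Conversion of E: E consumed = 1ξ₁ = 0.847 × 617 → ξ₁ = 522.6 mol/min.
Yield of G: 1ξ₂ / 617 = 0.358 → ξ₂ = 220.9 mol/min.
Outlet amounts (n = n₀ + Σ ν·ξ):
  E: 617 − 1(522.6) = 94.4
  A: 0 + 1(522.6) − 1(220.9) = 301.7
  G: 0 + 1(220.9) = 220.9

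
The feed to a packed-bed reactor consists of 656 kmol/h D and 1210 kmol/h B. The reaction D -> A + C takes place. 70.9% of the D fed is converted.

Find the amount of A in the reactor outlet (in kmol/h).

465 kmol/h

D reacted = 0.709 × 656 = 465.1 kmol/h; ν_D = −1, so ξ = 465.1/1 = 465.1 kmol/h.
Outlet amounts (n = n₀ + ν ξ):
  D: 656 − 1(465.1) = 190.9
  A: 0 + 1(465.1) = 465.1
  C: 0 + 1(465.1) = 465.1
  B: 1210 (inert)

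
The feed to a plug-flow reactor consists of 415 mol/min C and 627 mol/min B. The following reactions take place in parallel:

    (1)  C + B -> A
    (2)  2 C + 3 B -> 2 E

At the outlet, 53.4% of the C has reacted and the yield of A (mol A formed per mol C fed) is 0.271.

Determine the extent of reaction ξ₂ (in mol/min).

Yield of A: 1ξ₁ / 415 = 0.271 → ξ₁ = 112.5 mol/min.
Conversion of C: 1ξ₁ + 2ξ₂ = 0.534 × 415 = 221.6 → ξ₂ = 54.57 mol/min.
Outlet amounts (n = n₀ + Σ ν·ξ):
  C: 415 − 1(112.5) − 2(54.57) = 193.4
  B: 627 − 1(112.5) − 3(54.57) = 350.8
  A: 0 + 1(112.5) = 112.5
  E: 0 + 2(54.57) = 109.1

ξ₂ = 54.6 mol/min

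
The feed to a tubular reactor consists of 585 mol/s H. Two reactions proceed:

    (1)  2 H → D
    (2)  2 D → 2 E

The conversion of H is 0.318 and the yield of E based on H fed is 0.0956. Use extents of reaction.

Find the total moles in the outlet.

Conversion of H: H consumed = 2ξ₁ = 0.318 × 585 → ξ₁ = 93.02 mol/s.
Yield of E: 2ξ₂ / 585 = 0.0956 → ξ₂ = 27.96 mol/s.
Outlet amounts (n = n₀ + Σ ν·ξ):
  H: 585 − 2(93.02) = 399
  D: 0 + 1(93.02) − 2(27.96) = 37.09
  E: 0 + 2(27.96) = 55.93
Total out = 399 + 37.09 + 55.93 = 492 mol/s.

492 mol/s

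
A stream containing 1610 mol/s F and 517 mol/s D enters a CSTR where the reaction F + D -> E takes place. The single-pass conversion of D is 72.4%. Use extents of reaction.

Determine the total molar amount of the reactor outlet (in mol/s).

D reacted = 0.724 × 517 = 374.3 mol/s; ν_D = −1, so ξ = 374.3/1 = 374.3 mol/s.
Outlet amounts (n = n₀ + ν ξ):
  F: 1610 − 1(374.3) = 1236
  D: 517 − 1(374.3) = 142.7
  E: 0 + 1(374.3) = 374.3
Total out = 1236 + 142.7 + 374.3 = 1753 mol/s.

1750 mol/s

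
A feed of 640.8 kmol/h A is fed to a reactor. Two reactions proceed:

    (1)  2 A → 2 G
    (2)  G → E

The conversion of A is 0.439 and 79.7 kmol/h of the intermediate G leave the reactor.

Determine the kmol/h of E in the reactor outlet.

Conversion of A: A consumed = 2ξ₁ = 0.439 × 640.8 → ξ₁ = 140.7 kmol/h.
G balance: n_G = 0 + 2ξ₁ − 1ξ₂ = 79.7 → ξ₂ = (2·140.7 − 79.7)/1 = 201.6 kmol/h.
Outlet amounts (n = n₀ + Σ ν·ξ):
  A: 640.8 − 2(140.7) = 359.5
  G: 0 + 2(140.7) − 1(201.6) = 79.7
  E: 0 + 1(201.6) = 201.6

202 kmol/h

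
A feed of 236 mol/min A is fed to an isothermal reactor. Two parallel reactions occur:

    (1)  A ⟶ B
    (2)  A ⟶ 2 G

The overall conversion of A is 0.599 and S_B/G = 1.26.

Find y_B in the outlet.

Conversion of A: A consumed = 0.599 × 236 = 141.4 mol/min = 1ξ₁ + 1ξ₂.
Selectivity: 1ξ₁ / (2ξ₂) = 1.26 → ξ₁ = 2.52 ξ₂.
Substitute: (1·2.52 + 1) ξ₂ = 141.4 → ξ₂ = 40.16 mol/min, ξ₁ = 101.2 mol/min.
Outlet amounts (n = n₀ + Σ ν·ξ):
  A: 236 − 1(101.2) − 1(40.16) = 94.64
  B: 0 + 1(101.2) = 101.2
  G: 0 + 2(40.16) = 80.32
Total out = 276.2 mol/min; y_B = 101.2 / 276.2 = 0.3665.

0.366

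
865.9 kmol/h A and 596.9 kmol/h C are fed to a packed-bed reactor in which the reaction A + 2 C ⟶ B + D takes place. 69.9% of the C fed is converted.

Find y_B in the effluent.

C reacted = 0.699 × 596.9 = 417.2 kmol/h; ν_C = −2, so ξ = 417.2/2 = 208.6 kmol/h.
Outlet amounts (n = n₀ + ν ξ):
  A: 865.9 − 1(208.6) = 657.3
  C: 596.9 − 2(208.6) = 179.7
  B: 0 + 1(208.6) = 208.6
  D: 0 + 1(208.6) = 208.6
Total out = 1254 kmol/h; y_B = 208.6 / 1254 = 0.1663.

0.166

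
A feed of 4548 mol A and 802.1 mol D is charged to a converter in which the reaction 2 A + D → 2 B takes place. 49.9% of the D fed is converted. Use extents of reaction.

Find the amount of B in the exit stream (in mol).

D reacted = 0.499 × 802.1 = 400.2 mol; ν_D = −1, so ξ = 400.2/1 = 400.2 mol.
Outlet amounts (n = n₀ + ν ξ):
  A: 4548 − 2(400.2) = 3748
  D: 802.1 − 1(400.2) = 401.9
  B: 0 + 2(400.2) = 800.5

800 mol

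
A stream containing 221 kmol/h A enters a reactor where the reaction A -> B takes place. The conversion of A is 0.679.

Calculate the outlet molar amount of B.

A reacted = 0.679 × 221 = 150.1 kmol/h; ν_A = −1, so ξ = 150.1/1 = 150.1 kmol/h.
Outlet amounts (n = n₀ + ν ξ):
  A: 221 − 1(150.1) = 70.94
  B: 0 + 1(150.1) = 150.1

150 kmol/h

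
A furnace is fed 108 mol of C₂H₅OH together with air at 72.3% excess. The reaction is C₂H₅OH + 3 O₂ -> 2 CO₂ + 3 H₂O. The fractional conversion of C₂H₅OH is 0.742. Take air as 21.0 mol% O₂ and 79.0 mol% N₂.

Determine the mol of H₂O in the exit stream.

240 mol

Stoichiometric O₂ = 3 × 108 = 324 mol; O₂ fed = 324 × 1.723 = 558.3 mol.
N₂ fed = 558.3 × 79/21 = 2100 mol.
Fuel reacted = 0.742 × 108 → ξ = 80.14 mol.
Outlet (n = n₀ + ν ξ):
  C₂H₅OH: 108 − 1(80.14) = 27.86
  O₂: 558.3 − 3(80.14) = 317.8
  N₂: 2100 (inert)
  CO₂: 0 + 2(80.14) = 160.3
  H₂O: 0 + 3(80.14) = 240.4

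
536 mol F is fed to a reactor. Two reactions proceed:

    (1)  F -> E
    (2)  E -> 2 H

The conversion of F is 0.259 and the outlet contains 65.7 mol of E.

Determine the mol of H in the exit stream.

Conversion of F: F consumed = 1ξ₁ = 0.259 × 536 → ξ₁ = 138.8 mol.
E balance: n_E = 0 + 1ξ₁ − 1ξ₂ = 65.7 → ξ₂ = (1·138.8 − 65.7)/1 = 73.12 mol.
Outlet amounts (n = n₀ + Σ ν·ξ):
  F: 536 − 1(138.8) = 397.2
  E: 0 + 1(138.8) − 1(73.12) = 65.7
  H: 0 + 2(73.12) = 146.2

146 mol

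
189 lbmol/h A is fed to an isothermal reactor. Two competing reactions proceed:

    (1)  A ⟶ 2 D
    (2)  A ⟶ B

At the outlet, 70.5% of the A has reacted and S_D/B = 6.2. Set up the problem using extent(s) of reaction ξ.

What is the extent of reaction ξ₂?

ξ₂ = 32.5 lbmol/h

Conversion of A: A consumed = 0.705 × 189 = 133.2 lbmol/h = 1ξ₁ + 1ξ₂.
Selectivity: 2ξ₁ / (1ξ₂) = 6.2 → ξ₁ = 3.1 ξ₂.
Substitute: (1·3.1 + 1) ξ₂ = 133.2 → ξ₂ = 32.5 lbmol/h, ξ₁ = 100.7 lbmol/h.
Outlet amounts (n = n₀ + Σ ν·ξ):
  A: 189 − 1(100.7) − 1(32.5) = 55.75
  D: 0 + 2(100.7) = 201.5
  B: 0 + 1(32.5) = 32.5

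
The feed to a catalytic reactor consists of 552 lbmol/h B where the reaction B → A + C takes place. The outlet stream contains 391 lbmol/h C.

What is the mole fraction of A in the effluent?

0.415

For C: n = n₀ + 1ξ → 391 = 0 + 1ξ, giving ξ = 391 lbmol/h.
Outlet amounts (n = n₀ + ν ξ):
  B: 552 − 1(391) = 161
  A: 0 + 1(391) = 391
  C: 0 + 1(391) = 391
Total out = 943 lbmol/h; y_A = 391 / 943 = 0.4146.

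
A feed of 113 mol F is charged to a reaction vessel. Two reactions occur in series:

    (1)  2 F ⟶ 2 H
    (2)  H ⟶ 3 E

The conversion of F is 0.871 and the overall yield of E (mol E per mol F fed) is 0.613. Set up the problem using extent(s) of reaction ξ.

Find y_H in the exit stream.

Conversion of F: F consumed = 2ξ₁ = 0.871 × 113 → ξ₁ = 49.21 mol.
Yield of E: 3ξ₂ / 113 = 0.613 → ξ₂ = 23.09 mol.
Outlet amounts (n = n₀ + Σ ν·ξ):
  F: 113 − 2(49.21) = 14.58
  H: 0 + 2(49.21) − 1(23.09) = 75.33
  E: 0 + 3(23.09) = 69.27
Total out = 159.2 mol; y_H = 75.33 / 159.2 = 0.4733.

0.473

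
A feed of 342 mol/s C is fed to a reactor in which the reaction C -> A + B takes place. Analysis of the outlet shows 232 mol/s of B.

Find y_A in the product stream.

0.404

For B: n = n₀ + 1ξ → 232 = 0 + 1ξ, giving ξ = 232 mol/s.
Outlet amounts (n = n₀ + ν ξ):
  C: 342 − 1(232) = 110
  A: 0 + 1(232) = 232
  B: 0 + 1(232) = 232
Total out = 574 mol/s; y_A = 232 / 574 = 0.4042.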